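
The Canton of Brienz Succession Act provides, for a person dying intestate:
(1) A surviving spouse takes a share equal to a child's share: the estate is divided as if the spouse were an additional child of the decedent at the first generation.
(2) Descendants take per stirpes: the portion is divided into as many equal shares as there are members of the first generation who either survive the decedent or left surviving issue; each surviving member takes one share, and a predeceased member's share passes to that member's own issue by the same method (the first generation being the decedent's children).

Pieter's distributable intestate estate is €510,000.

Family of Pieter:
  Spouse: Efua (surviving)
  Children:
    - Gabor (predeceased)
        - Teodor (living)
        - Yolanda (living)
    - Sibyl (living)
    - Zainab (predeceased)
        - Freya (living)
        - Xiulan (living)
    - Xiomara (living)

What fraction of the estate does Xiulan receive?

The spouse counts as an additional share at the children's level, so there are 5 primary shares of €102,000. Efua takes one such share (€102,000).
The children's combined portion (€408,000) is divided into 4 shares of €102,000: Sibyl and Xiomara each take €102,000; Gabor's €102,000 share passes to Gabor's issue; Zainab's €102,000 share passes to Zainab's issue.
Gabor's share (€102,000) is divided into 2 shares of €51,000: Teodor and Yolanda each take €51,000.
Zainab's share (€102,000) is divided into 2 shares of €51,000: Freya and Xiulan each take €51,000.

Xiulan receives 1/10 of the estate.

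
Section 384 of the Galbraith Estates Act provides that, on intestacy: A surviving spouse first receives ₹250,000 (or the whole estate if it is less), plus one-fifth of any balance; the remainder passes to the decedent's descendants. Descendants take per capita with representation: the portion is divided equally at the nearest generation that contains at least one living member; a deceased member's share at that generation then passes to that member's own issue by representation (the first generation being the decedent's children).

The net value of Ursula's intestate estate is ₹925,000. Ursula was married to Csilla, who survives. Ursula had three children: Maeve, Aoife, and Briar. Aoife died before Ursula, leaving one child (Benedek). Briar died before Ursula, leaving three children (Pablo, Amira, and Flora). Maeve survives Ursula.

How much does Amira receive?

Csilla first takes ₹250,000, leaving a balance of ₹675,000. Csilla then takes one-fifth of the balance (₹135,000), for a total of ₹385,000. The remaining ₹540,000 passes to the descendants.
The descendants' portion (₹540,000) is divided into 3 shares of ₹180,000: Maeve takes ₹180,000; Aoife's ₹180,000 share passes to Aoife's issue; Briar's ₹180,000 share passes to Briar's issue.
Aoife's share (₹180,000) passes entirely to Benedek.
Briar's share (₹180,000) is divided into 3 shares of ₹60,000: Pablo, Amira, and Flora each take ₹60,000.

Amira receives ₹60,000.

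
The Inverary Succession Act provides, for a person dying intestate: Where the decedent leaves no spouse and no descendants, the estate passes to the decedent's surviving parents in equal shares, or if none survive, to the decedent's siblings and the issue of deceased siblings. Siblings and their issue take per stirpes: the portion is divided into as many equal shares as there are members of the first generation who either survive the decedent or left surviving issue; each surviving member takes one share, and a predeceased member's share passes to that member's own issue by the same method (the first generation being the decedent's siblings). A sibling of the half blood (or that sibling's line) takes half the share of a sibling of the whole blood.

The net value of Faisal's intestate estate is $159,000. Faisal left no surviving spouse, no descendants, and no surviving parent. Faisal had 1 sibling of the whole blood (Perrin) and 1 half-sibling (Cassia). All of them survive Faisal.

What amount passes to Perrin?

The entire $159,000 passes to the siblings and their issue.
Counting each half-blood sibling's line as half a unit, there are 3/2 units in $159,000, so one unit is $106,000. Whole-blood lines (Perrin) take $106,000 each; half-blood lines (Cassia) take $53,000 each.

Perrin receives $106,000.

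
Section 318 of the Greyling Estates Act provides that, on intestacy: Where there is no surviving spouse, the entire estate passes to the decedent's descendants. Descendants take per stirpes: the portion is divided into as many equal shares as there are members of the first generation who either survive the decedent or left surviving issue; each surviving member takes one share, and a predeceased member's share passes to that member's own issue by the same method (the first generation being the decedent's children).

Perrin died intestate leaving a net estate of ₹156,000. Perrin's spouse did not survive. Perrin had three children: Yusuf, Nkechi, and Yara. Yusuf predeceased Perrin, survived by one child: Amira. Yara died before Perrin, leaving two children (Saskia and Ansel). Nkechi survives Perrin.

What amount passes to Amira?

Amira receives ₹52,000.

The entire ₹156,000 passes to the descendants.
That amount (₹156,000) is divided into 3 shares of ₹52,000: Nkechi takes ₹52,000; Yusuf's ₹52,000 share passes to Yusuf's issue; Yara's ₹52,000 share passes to Yara's issue.
Yusuf's share (₹52,000) passes entirely to Amira.
Yara's share (₹52,000) is divided into 2 shares of ₹26,000: Saskia and Ansel each take ₹26,000.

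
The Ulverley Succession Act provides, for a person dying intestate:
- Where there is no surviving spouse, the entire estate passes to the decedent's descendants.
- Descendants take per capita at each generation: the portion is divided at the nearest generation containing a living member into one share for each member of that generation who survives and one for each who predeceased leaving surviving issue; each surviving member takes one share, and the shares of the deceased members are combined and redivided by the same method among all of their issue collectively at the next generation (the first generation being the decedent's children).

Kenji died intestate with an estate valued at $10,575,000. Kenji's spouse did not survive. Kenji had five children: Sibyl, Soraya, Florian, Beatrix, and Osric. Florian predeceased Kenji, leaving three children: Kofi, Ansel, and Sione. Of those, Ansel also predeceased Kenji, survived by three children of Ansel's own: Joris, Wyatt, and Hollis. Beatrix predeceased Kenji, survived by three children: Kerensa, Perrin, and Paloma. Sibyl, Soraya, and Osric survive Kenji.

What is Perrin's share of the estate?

The entire $10,575,000 passes to the descendants.
That amount ($10,575,000) is divided at the children's generation into 5 shares of $2,115,000. Sibyl, Soraya, and Osric each take $2,115,000. The 2 shares of the deceased (Florian and Beatrix) are combined into a pool of $4,230,000.
That pool ($4,230,000) is divided at the grandchildren's generation into 6 shares of $705,000. Kofi, Sione, Kerensa, Perrin, and Paloma each take $705,000. The remaining share for the deceased Ansel ($705,000) is carried to the next generation.
That pool ($705,000) is divided at the great-grandchildren's generation equally among Joris, Wyatt, and Hollis: $235,000 each.

Perrin receives $705,000.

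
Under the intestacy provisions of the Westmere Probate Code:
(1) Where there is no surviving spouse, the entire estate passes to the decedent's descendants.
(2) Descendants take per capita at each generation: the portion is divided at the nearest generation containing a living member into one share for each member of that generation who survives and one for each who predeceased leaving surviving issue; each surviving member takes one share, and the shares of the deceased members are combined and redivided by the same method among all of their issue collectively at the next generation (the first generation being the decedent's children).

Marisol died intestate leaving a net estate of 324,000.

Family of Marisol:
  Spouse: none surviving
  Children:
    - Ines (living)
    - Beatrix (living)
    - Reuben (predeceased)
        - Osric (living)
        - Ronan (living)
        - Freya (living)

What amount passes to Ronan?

Ronan receives 36,000.

The entire 324,000 passes to the descendants.
That amount (324,000) is divided at the children's generation into 3 shares of 108,000. Ines and Beatrix each take 108,000. The remaining share for the deceased Reuben (108,000) is carried to the next generation.
That pool (108,000) is divided at the grandchildren's generation equally among Osric, Ronan, and Freya: 36,000 each.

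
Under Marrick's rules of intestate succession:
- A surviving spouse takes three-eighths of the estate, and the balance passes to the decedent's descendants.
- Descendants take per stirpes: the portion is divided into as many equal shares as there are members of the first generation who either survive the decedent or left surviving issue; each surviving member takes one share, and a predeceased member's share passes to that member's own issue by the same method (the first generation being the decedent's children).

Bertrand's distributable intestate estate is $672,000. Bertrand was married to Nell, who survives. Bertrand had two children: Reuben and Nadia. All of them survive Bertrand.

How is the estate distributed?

Nell takes three-eighths of $672,000 = $252,000. The remaining $420,000 passes to the descendants.
The descendants' portion ($420,000) is divided into 2 shares of $210,000: Reuben and Nadia each take $210,000.

Nell: $252,000; Reuben: $210,000; Nadia: $210,000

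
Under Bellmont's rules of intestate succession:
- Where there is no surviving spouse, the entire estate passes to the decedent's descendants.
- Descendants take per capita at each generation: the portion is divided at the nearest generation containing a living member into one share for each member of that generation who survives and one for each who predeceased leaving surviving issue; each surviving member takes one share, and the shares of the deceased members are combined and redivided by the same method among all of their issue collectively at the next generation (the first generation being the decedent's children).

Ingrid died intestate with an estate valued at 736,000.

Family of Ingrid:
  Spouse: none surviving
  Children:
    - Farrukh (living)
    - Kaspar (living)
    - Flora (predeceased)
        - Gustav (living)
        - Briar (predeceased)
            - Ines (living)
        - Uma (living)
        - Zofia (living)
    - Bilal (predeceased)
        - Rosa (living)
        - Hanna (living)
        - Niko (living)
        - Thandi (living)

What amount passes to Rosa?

Rosa receives 46,000.

The entire 736,000 passes to the descendants.
That amount (736,000) is divided at the children's generation into 4 shares of 184,000. Farrukh and Kaspar each take 184,000. The 2 shares of the deceased (Flora and Bilal) are combined into a pool of 368,000.
That pool (368,000) is divided at the grandchildren's generation into 8 shares of 46,000. Gustav, Uma, Zofia, Rosa, Hanna, Niko, and Thandi each take 46,000. The remaining share for the deceased Briar (46,000) is carried to the next generation.
That pool (46,000) passes entirely to Ines, the sole taker at the great-grandchildren's generation.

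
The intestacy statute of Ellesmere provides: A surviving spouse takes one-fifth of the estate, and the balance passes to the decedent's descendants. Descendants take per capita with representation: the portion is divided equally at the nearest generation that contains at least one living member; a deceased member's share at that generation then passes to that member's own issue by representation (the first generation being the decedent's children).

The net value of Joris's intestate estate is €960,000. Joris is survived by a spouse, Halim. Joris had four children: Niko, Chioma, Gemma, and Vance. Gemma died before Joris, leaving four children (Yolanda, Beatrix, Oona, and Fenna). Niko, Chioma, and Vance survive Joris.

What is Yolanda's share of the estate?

Halim takes one-fifth of €960,000 = €192,000. The remaining €768,000 passes to the descendants.
The descendants' portion (€768,000) is divided into 4 shares of €192,000: Niko, Chioma, and Vance each take €192,000; Gemma's €192,000 share passes to Gemma's issue.
Gemma's share (€192,000) is divided into 4 shares of €48,000: Yolanda, Beatrix, Oona, and Fenna each take €48,000.

Yolanda receives €48,000.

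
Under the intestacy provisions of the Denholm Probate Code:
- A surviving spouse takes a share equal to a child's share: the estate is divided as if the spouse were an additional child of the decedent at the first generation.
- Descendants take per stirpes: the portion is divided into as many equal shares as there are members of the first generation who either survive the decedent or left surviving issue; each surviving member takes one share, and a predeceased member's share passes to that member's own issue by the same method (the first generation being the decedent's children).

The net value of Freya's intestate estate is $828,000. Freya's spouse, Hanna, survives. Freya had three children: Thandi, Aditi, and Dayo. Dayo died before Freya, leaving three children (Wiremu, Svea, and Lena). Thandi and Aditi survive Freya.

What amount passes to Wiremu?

Wiremu receives $69,000.

The spouse counts as an additional share at the children's level, so there are 4 primary shares of $207,000. Hanna takes one such share ($207,000).
The children's combined portion ($621,000) is divided into 3 shares of $207,000: Thandi and Aditi each take $207,000; Dayo's $207,000 share passes to Dayo's issue.
Dayo's share ($207,000) is divided into 3 shares of $69,000: Wiremu, Svea, and Lena each take $69,000.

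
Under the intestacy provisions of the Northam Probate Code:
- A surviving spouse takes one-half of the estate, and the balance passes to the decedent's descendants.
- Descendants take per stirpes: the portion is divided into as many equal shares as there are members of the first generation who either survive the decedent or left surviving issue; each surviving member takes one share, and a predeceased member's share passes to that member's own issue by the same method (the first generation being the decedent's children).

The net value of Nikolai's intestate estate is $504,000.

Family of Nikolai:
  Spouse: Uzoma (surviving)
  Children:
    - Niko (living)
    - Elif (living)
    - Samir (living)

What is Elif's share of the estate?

Uzoma takes one-half of $504,000 = $252,000. The remaining $252,000 passes to the descendants.
The descendants' portion ($252,000) is divided into 3 shares of $84,000: Niko, Elif, and Samir each take $84,000.

Elif receives $84,000.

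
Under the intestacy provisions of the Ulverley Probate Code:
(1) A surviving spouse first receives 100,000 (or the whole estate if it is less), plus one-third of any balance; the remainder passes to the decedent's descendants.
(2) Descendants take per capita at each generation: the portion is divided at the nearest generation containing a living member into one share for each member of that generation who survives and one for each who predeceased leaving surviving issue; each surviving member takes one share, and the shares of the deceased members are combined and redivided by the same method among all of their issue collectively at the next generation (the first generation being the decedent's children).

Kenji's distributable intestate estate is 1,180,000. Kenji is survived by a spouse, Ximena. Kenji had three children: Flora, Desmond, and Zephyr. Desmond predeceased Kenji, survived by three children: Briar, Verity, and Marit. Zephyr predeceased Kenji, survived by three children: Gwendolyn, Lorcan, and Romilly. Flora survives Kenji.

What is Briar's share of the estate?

Briar receives 80,000.

Ximena first takes 100,000, leaving a balance of 1,080,000. Ximena then takes one-third of the balance (360,000), for a total of 460,000. The remaining 720,000 passes to the descendants.
The descendants' portion (720,000) is divided at the children's generation into 3 shares of 240,000. Flora takes 240,000. The 2 shares of the deceased (Desmond and Zephyr) are combined into a pool of 480,000.
That pool (480,000) is divided at the grandchildren's generation equally among Briar, Verity, Marit, Gwendolyn, Lorcan, and Romilly: 80,000 each.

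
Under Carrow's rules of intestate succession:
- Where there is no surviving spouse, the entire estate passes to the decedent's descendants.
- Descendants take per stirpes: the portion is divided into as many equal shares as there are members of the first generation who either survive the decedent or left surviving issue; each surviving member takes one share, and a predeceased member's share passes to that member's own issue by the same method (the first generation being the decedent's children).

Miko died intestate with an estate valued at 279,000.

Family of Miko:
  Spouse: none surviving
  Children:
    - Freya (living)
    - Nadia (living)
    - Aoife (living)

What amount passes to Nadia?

The entire 279,000 passes to the descendants.
That amount (279,000) is divided into 3 shares of 93,000: Freya, Nadia, and Aoife each take 93,000.

Nadia receives 93,000.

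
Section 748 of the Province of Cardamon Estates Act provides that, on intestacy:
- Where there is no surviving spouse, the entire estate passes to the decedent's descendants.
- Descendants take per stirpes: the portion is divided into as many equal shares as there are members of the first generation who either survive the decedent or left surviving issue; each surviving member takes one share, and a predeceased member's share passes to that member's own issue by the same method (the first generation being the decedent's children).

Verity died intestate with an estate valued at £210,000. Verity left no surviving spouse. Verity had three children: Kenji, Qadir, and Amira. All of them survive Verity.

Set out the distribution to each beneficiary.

The entire £210,000 passes to the descendants.
That amount (£210,000) is divided into 3 shares of £70,000: Kenji, Qadir, and Amira each take £70,000.

Kenji: £70,000; Qadir: £70,000; Amira: £70,000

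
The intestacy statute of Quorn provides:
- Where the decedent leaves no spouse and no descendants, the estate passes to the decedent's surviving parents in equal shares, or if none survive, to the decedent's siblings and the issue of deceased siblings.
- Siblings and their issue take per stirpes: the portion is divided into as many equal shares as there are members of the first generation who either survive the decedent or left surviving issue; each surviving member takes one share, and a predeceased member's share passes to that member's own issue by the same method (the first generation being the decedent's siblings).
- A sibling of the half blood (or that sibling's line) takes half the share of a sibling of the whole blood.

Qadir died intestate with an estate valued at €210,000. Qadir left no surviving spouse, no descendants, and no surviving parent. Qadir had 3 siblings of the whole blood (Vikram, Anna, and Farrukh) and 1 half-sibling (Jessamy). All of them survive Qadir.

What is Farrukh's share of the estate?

The entire €210,000 passes to the siblings and their issue.
Counting each half-blood sibling's line as half a unit, there are 7/2 units in €210,000, so one unit is €60,000. Whole-blood lines (Vikram, Anna, and Farrukh) take €60,000 each; half-blood lines (Jessamy) take €30,000 each.

Farrukh receives €60,000.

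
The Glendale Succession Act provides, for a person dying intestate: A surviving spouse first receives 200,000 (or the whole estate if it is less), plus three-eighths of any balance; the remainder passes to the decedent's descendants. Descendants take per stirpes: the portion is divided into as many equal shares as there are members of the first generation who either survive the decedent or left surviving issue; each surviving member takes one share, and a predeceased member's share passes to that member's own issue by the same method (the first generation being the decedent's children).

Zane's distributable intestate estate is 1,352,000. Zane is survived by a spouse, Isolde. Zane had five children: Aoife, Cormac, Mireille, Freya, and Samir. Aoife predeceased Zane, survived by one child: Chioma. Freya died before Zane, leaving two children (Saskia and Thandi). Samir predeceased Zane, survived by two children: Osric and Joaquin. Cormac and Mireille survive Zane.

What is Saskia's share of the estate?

Isolde first takes 200,000, leaving a balance of 1,152,000. Isolde then takes three-eighths of the balance (432,000), for a total of 632,000. The remaining 720,000 passes to the descendants.
The descendants' portion (720,000) is divided into 5 shares of 144,000: Cormac and Mireille each take 144,000; Aoife's 144,000 share passes to Aoife's issue; Freya's 144,000 share passes to Freya's issue; Samir's 144,000 share passes to Samir's issue.
Aoife's share (144,000) passes entirely to Chioma.
Freya's share (144,000) is divided into 2 shares of 72,000: Saskia and Thandi each take 72,000.
Samir's share (144,000) is divided into 2 shares of 72,000: Osric and Joaquin each take 72,000.

Saskia receives 72,000.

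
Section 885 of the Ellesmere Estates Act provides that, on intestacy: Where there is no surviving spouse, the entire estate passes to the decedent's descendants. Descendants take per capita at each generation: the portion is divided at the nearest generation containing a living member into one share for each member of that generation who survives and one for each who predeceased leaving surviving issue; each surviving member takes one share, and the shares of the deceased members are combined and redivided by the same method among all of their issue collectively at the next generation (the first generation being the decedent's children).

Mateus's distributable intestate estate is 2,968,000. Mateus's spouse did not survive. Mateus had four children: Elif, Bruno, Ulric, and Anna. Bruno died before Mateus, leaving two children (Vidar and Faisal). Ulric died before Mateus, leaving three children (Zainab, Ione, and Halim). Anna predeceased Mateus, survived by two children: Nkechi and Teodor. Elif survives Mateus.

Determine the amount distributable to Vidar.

Vidar receives 318,000.

The entire 2,968,000 passes to the descendants.
That amount (2,968,000) is divided at the children's generation into 4 shares of 742,000. Elif takes 742,000. The 3 shares of the deceased (Bruno, Ulric, and Anna) are combined into a pool of 2,226,000.
That pool (2,226,000) is divided at the grandchildren's generation equally among Vidar, Faisal, Zainab, Ione, Halim, Nkechi, and Teodor: 318,000 each.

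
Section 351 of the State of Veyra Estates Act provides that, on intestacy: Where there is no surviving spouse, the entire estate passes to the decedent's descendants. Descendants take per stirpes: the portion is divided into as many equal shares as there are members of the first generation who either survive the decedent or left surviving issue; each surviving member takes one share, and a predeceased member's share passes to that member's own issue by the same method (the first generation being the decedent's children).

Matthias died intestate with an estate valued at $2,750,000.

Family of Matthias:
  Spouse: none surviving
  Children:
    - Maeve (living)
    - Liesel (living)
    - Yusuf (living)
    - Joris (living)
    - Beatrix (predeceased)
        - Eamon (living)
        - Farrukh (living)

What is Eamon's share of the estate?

The entire $2,750,000 passes to the descendants.
That amount ($2,750,000) is divided into 5 shares of $550,000: Maeve, Liesel, Yusuf, and Joris each take $550,000; Beatrix's $550,000 share passes to Beatrix's issue.
Beatrix's share ($550,000) is divided into 2 shares of $275,000: Eamon and Farrukh each take $275,000.

Eamon receives $275,000.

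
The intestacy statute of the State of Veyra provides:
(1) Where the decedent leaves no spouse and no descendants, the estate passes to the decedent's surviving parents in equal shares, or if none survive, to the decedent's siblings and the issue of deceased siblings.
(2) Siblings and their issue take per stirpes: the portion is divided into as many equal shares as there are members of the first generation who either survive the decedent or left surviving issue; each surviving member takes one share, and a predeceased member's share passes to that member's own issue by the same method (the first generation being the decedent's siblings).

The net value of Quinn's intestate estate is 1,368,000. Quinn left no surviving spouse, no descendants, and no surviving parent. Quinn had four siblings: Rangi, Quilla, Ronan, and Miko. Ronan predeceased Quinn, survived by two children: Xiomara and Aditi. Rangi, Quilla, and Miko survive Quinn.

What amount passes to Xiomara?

The entire 1,368,000 passes to the siblings and their issue.
That amount (1,368,000) is divided into 4 shares of 342,000: Rangi, Quilla, and Miko each take 342,000; Ronan's 342,000 share passes to Ronan's issue.
Ronan's share (342,000) is divided into 2 shares of 171,000: Xiomara and Aditi each take 171,000.

Xiomara receives 171,000.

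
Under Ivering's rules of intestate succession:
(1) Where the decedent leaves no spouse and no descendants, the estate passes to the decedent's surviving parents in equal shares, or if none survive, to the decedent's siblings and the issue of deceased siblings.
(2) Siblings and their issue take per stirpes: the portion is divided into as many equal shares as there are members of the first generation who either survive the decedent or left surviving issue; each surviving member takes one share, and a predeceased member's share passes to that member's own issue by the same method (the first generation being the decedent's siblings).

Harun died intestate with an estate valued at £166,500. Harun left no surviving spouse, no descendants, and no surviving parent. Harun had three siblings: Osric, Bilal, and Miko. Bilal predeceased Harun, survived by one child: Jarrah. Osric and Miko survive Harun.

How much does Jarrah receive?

Jarrah receives £55,500.

The entire £166,500 passes to the siblings and their issue.
That amount (£166,500) is divided into 3 shares of £55,500: Osric and Miko each take £55,500; Bilal's £55,500 share passes to Bilal's issue.
Bilal's share (£55,500) passes entirely to Jarrah.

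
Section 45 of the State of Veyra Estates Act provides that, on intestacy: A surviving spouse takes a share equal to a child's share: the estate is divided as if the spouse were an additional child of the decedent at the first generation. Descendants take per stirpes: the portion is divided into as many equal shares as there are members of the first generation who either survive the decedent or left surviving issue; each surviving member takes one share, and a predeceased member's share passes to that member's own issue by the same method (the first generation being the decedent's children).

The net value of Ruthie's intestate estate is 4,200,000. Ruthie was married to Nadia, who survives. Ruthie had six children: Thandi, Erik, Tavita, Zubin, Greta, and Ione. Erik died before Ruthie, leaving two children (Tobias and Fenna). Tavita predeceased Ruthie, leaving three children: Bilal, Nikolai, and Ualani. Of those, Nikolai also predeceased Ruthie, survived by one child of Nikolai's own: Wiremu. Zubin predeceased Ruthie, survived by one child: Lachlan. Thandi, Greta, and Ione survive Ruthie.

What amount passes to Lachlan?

The spouse counts as an additional share at the children's level, so there are 7 primary shares of 600,000. Nadia takes one such share (600,000).
The children's combined portion (3,600,000) is divided into 6 shares of 600,000: Thandi, Greta, and Ione each take 600,000; Erik's 600,000 share passes to Erik's issue; Tavita's 600,000 share passes to Tavita's issue; Zubin's 600,000 share passes to Zubin's issue.
Erik's share (600,000) is divided into 2 shares of 300,000: Tobias and Fenna each take 300,000.
Tavita's share (600,000) is divided into 3 shares of 200,000: Bilal and Ualani each take 200,000; Nikolai's 200,000 share passes to Nikolai's issue.
Nikolai's share (200,000) passes entirely to Wiremu.
Zubin's share (600,000) passes entirely to Lachlan.

Lachlan receives 600,000.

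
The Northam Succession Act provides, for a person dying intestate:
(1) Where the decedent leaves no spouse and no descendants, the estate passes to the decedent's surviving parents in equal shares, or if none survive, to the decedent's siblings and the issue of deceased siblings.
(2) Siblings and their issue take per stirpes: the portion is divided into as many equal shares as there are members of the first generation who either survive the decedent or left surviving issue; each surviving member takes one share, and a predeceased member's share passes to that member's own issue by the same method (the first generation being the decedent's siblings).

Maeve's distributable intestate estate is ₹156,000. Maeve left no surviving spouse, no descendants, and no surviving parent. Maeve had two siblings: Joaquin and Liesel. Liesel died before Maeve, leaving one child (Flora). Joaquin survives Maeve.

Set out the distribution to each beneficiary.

The entire ₹156,000 passes to the siblings and their issue.
That amount (₹156,000) is divided into 2 shares of ₹78,000: Joaquin takes ₹78,000; Liesel's ₹78,000 share passes to Liesel's issue.
Liesel's share (₹78,000) passes entirely to Flora.

Joaquin: ₹78,000; Flora: ₹78,000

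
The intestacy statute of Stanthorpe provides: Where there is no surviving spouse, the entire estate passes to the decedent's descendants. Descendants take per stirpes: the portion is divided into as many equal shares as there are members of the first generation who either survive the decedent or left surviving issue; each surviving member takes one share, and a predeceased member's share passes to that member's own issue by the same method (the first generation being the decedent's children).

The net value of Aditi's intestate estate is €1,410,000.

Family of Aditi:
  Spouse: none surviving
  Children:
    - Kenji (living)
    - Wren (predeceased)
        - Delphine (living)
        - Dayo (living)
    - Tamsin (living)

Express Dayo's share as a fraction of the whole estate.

Dayo receives 1/6 of the estate.

The entire €1,410,000 passes to the descendants.
That amount (€1,410,000) is divided into 3 shares of €470,000: Kenji and Tamsin each take €470,000; Wren's €470,000 share passes to Wren's issue.
Wren's share (€470,000) is divided into 2 shares of €235,000: Delphine and Dayo each take €235,000.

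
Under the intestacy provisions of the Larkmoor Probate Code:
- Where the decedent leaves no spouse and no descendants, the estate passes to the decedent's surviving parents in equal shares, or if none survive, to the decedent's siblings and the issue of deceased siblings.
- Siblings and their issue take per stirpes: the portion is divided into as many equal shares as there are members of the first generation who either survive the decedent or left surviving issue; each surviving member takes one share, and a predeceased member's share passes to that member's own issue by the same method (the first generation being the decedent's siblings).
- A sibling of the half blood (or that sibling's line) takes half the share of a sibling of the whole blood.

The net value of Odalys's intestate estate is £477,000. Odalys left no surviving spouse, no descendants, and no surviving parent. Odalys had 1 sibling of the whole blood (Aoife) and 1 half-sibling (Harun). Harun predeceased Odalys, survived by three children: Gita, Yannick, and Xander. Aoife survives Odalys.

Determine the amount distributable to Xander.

The entire £477,000 passes to the siblings and their issue.
Counting each half-blood sibling's line as half a unit, there are 3/2 units in £477,000, so one unit is £318,000. Whole-blood lines (Aoife) take £318,000 each; half-blood lines (Harun) take £159,000 each.
Harun's share (£159,000) is divided into 3 shares of £53,000: Gita, Yannick, and Xander each take £53,000.

Xander receives £53,000.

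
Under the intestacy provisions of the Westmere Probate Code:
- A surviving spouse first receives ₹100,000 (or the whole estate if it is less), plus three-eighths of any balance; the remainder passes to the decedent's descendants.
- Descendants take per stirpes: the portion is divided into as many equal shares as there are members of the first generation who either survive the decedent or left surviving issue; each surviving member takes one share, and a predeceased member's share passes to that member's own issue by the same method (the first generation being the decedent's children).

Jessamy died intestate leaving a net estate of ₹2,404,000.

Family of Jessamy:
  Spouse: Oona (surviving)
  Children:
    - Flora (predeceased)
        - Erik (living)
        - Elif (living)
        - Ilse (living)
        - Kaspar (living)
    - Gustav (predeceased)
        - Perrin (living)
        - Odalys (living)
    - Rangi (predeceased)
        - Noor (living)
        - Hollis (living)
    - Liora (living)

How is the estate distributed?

Oona: ₹964,000; Erik: ₹90,000; Elif: ₹90,000; Ilse: ₹90,000; Kaspar: ₹90,000; Perrin: ₹180,000; Odalys: ₹180,000; Noor: ₹180,000; Hollis: ₹180,000; Liora: ₹360,000

Oona first takes ₹100,000, leaving a balance of ₹2,304,000. Oona then takes three-eighths of the balance (₹864,000), for a total of ₹964,000. The remaining ₹1,440,000 passes to the descendants.
The descendants' portion (₹1,440,000) is divided into 4 shares of ₹360,000: Liora takes ₹360,000; Flora's ₹360,000 share passes to Flora's issue; Gustav's ₹360,000 share passes to Gustav's issue; Rangi's ₹360,000 share passes to Rangi's issue.
Flora's share (₹360,000) is divided into 4 shares of ₹90,000: Erik, Elif, Ilse, and Kaspar each take ₹90,000.
Gustav's share (₹360,000) is divided into 2 shares of ₹180,000: Perrin and Odalys each take ₹180,000.
Rangi's share (₹360,000) is divided into 2 shares of ₹180,000: Noor and Hollis each take ₹180,000.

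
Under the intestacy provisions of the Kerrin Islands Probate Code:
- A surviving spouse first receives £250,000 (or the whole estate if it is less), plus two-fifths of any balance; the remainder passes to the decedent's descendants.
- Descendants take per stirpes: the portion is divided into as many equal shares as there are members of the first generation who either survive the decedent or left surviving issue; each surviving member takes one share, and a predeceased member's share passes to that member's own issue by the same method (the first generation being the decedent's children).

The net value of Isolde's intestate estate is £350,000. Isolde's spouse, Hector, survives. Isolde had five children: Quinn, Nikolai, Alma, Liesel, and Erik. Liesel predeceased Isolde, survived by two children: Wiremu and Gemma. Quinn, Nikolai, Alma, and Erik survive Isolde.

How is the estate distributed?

Hector first takes £250,000, leaving a balance of £100,000. Hector then takes two-fifths of the balance (£40,000), for a total of £290,000. The remaining £60,000 passes to the descendants.
The descendants' portion (£60,000) is divided into 5 shares of £12,000: Quinn, Nikolai, Alma, and Erik each take £12,000; Liesel's £12,000 share passes to Liesel's issue.
Liesel's share (£12,000) is divided into 2 shares of £6,000: Wiremu and Gemma each take £6,000.

Hector: £290,000; Quinn: £12,000; Nikolai: £12,000; Alma: £12,000; Wiremu: £6,000; Gemma: £6,000; Erik: £12,000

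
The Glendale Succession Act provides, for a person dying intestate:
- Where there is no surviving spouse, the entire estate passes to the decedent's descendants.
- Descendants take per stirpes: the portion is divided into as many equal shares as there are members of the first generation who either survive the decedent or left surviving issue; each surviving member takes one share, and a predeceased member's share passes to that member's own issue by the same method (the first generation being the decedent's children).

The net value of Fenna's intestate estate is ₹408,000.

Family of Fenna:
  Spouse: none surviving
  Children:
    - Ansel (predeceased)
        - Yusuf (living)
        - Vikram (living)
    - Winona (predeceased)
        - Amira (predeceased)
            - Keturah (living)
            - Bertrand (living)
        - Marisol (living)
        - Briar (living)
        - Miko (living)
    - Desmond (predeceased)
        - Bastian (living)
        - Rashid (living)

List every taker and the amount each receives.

The entire ₹408,000 passes to the descendants.
That amount (₹408,000) is divided into 3 shares of ₹136,000: Ansel's ₹136,000 share passes to Ansel's issue; Winona's ₹136,000 share passes to Winona's issue; Desmond's ₹136,000 share passes to Desmond's issue.
Ansel's share (₹136,000) is divided into 2 shares of ₹68,000: Yusuf and Vikram each take ₹68,000.
Winona's share (₹136,000) is divided into 4 shares of ₹34,000: Marisol, Briar, and Miko each take ₹34,000; Amira's ₹34,000 share passes to Amira's issue.
Amira's share (₹34,000) is divided into 2 shares of ₹17,000: Keturah and Bertrand each take ₹17,000.
Desmond's share (₹136,000) is divided into 2 shares of ₹68,000: Bastian and Rashid each take ₹68,000.

Yusuf: ₹68,000; Vikram: ₹68,000; Keturah: ₹17,000; Bertrand: ₹17,000; Marisol: ₹34,000; Briar: ₹34,000; Miko: ₹34,000; Bastian: ₹68,000; Rashid: ₹68,000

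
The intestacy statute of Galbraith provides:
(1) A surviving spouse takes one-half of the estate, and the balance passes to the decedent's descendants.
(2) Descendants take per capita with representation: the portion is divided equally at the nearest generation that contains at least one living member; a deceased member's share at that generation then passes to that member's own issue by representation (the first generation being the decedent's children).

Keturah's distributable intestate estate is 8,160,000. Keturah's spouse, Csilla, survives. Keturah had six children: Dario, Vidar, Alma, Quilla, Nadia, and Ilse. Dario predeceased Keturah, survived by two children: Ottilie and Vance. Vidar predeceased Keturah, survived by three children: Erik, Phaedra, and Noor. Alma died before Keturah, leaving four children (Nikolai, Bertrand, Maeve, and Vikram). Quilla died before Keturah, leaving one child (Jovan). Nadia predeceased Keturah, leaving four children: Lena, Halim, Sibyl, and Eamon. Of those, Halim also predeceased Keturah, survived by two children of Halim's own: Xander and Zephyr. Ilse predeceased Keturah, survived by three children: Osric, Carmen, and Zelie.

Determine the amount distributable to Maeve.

Maeve receives 240,000.

Csilla takes one-half of 8,160,000 = 4,080,000. The remaining 4,080,000 passes to the descendants.
No child survives, so the initial division is made at the grandchildren's generation.
The descendants' portion (4,080,000) is divided into 17 shares of 240,000: Ottilie, Vance, Erik, Phaedra, Noor, Nikolai, Bertrand, Maeve, Vikram, Jovan, Lena, Sibyl, Eamon, Osric, Carmen, and Zelie each take 240,000; Halim's 240,000 share passes to Halim's issue.
Halim's share (240,000) is divided into 2 shares of 120,000: Xander and Zephyr each take 120,000.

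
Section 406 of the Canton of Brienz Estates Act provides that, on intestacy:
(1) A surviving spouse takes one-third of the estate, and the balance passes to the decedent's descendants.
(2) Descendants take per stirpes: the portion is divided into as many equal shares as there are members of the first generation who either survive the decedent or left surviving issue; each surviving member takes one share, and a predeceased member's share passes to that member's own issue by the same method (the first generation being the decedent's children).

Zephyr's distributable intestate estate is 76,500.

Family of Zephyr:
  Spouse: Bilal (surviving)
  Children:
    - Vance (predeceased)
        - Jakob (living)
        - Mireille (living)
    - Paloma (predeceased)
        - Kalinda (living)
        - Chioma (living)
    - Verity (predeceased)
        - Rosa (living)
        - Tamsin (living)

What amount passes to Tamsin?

Tamsin receives 8,500.

Bilal takes one-third of 76,500 = 25,500. The remaining 51,000 passes to the descendants.
The descendants' portion (51,000) is divided into 3 shares of 17,000: Vance's 17,000 share passes to Vance's issue; Paloma's 17,000 share passes to Paloma's issue; Verity's 17,000 share passes to Verity's issue.
Vance's share (17,000) is divided into 2 shares of 8,500: Jakob and Mireille each take 8,500.
Paloma's share (17,000) is divided into 2 shares of 8,500: Kalinda and Chioma each take 8,500.
Verity's share (17,000) is divided into 2 shares of 8,500: Rosa and Tamsin each take 8,500.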